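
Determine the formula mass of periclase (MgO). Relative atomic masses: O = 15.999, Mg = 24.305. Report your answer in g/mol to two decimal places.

Mg: 1 × 24.305 = 24.3050
O: 1 × 15.999 = 15.9990
Summing the contributions gives the formula mass.

40.30 g/mol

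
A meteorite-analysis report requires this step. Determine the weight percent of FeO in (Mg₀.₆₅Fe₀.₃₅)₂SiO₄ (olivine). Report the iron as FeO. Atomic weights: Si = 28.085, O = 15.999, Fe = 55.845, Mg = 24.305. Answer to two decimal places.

M((Mg₀.₆₅Fe₀.₃₅)₂SiO₄) = 162.769 g/mol; M(FeO) = 71.844 g/mol.
Moles FeO per formula unit = 0.70 Fe ÷ 1 = 0.7000.
FeO fraction = (0.7000 × 71.844) / 162.769 = 50.291/162.769 = 0.3090.

30.90 wt%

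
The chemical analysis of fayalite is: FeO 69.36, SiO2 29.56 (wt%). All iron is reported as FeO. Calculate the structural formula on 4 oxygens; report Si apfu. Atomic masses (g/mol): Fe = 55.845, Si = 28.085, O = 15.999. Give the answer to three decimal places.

FeO (M=71.844): mol = 0.96543; Fe = 0.96543, O = 0.96543.
SiO2 (M=60.083): mol = 0.49199; Si = 0.49199, O = 0.98398.
ΣO = 1.94941; factor = 4/ΣO = 2.05190.
Si apfu = 0.49199 × 2.05190 = 1.010.

1.010 Si apfu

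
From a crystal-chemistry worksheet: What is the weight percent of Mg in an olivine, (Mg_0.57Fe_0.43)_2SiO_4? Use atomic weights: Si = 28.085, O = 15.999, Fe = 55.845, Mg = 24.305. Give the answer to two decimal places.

Formula mass = 1.14·24.305 + 0.86·55.845 + 1·28.085 + 4·15.999 = 167.815 g/mol, of which 27.708 g is Mg.
So Mg makes up 27.708/167.815 = 0.1651 of the mass, i.e. 16.51%.

16.51 weight percent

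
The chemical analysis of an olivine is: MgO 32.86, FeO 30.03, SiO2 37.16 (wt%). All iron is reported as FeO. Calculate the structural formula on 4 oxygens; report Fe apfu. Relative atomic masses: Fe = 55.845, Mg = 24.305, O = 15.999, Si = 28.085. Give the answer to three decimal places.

32.86 wt% MgO ÷ 40.304 g/mol = 0.81530 mol, giving 0.81530 Mg and 0.81530 O.
30.03 wt% FeO ÷ 71.844 g/mol = 0.41799 mol, giving 0.41799 Fe and 0.41799 O.
37.16 wt% SiO2 ÷ 60.083 g/mol = 0.61848 mol, giving 0.61848 Si and 1.23696 O.
Oxygen sums to 2.47025; scaling by 4/2.47025 = 1.61927 puts the formula on 4 O.
Fe: 0.41799 × 1.61927 = 0.677 atoms per formula unit.

0.677 Fe apfu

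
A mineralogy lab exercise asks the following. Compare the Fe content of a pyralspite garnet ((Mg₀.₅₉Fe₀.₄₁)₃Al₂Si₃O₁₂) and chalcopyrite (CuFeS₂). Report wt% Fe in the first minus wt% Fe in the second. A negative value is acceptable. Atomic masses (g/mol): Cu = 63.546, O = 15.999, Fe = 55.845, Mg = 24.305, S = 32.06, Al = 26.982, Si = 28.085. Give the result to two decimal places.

Fe in (Mg₀.₅₉Fe₀.₄₁)₃Al₂Si₃O₁₂: molar mass 441.916 g/mol; 1.23×55.845 = 68.689 g → 15.54 wt%.
Fe in CuFeS₂: molar mass 183.511 g/mol; 1×55.845 = 55.845 g → 30.43 wt%.
Difference = 15.54 − 30.43 = -14.89 percentage points.

-14.89 percentage points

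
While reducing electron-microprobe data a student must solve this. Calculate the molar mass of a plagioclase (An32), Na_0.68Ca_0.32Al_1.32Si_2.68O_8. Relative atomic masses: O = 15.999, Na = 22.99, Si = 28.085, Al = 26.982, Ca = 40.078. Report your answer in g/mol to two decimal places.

267.33 g/mol

Na: 0.68 × 22.99 = 15.6332
Ca: 0.32 × 40.078 = 12.8250
Al: 1.32 × 26.982 = 35.6162
Si: 2.68 × 28.085 = 75.2678
O: 8 × 15.999 = 127.9920
Summing the contributions gives the formula mass.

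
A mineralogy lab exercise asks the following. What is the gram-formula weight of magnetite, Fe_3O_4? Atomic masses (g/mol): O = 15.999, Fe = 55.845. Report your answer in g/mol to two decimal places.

M = 3×55.845 + 4×15.999

231.53 g/mol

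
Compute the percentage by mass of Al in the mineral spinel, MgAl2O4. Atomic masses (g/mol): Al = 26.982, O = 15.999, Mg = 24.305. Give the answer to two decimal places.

M(MgAl2O4) = 142.265 g/mol.
Al contributes 2 × 26.982 = 53.964 g per mole.
53.964/142.265 = 0.3793 → 37.93%.

37.93 weight percent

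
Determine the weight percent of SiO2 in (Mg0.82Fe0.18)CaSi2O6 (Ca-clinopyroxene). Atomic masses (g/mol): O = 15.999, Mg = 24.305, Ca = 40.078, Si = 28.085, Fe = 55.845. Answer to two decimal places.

M((Mg0.82Fe0.18)CaSi2O6) = 222.224 g/mol; M(SiO2) = 60.083 g/mol.
Moles SiO2 per formula unit = 2 Si ÷ 1 = 2.0000.
SiO2 fraction = (2.0000 × 60.083) / 222.224 = 120.166/222.224 = 0.5407.

54.07 wt%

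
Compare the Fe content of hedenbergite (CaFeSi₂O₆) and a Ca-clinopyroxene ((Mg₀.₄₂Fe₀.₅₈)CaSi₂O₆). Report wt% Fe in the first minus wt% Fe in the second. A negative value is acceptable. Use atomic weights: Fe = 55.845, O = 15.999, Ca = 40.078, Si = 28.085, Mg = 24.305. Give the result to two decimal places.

M(CaFeSi₂O₆) = 248.087 g/mol, so wt% Fe = 55.845/248.087 × 100 = 22.51%.
M((Mg₀.₄₂Fe₀.₅₈)CaSi₂O₆) = 234.840 g/mol, so wt% Fe = 32.390/234.840 × 100 = 13.79%.
22.51 − 13.79 = 8.72 pp.

8.72 percentage points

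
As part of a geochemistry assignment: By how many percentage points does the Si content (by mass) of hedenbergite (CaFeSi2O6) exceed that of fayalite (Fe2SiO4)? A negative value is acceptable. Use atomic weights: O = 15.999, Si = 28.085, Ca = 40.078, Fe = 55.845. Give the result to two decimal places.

8.86 percentage points

First mineral: 56.170 g Si in 248.087 g formula = 22.64 wt% Si.
Second mineral: 28.085 g Si in 203.771 g formula = 13.78 wt% Si.
22.64% − 13.78% gives a difference of 8.86 percentage points.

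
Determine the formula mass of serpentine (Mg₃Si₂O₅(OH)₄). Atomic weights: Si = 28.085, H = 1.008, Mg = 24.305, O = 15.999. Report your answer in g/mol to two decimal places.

277.11 g/mol

M = 3·24.305 + 2·28.085 + 9·15.999 + 4·1.008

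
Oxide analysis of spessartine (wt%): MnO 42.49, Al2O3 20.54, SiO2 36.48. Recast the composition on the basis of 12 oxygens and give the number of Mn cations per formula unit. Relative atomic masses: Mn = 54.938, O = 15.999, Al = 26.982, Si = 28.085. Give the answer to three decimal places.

2.973 Mn apfu

42.49 wt% MnO ÷ 70.937 g/mol = 0.59898 mol, giving 0.59898 Mn and 0.59898 O.
20.54 wt% Al2O3 ÷ 101.961 g/mol = 0.20145 mol, giving 0.40290 Al and 0.60435 O.
36.48 wt% SiO2 ÷ 60.083 g/mol = 0.60716 mol, giving 0.60716 Si and 1.21432 O.
Oxygen sums to 2.41765; scaling by 12/2.41765 = 4.96350 puts the formula on 12 O.
Mn: 0.59898 × 4.96350 = 2.973 atoms per formula unit.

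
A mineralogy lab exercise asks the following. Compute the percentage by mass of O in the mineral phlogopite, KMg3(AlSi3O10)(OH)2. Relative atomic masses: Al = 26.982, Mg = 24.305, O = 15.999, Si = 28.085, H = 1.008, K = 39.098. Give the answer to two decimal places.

46.01 mass %

M(KMg3(AlSi3O10)(OH)2) = 417.254 g/mol.
O contributes 12 × 15.999 = 191.988 g per mole.
191.988/417.254 = 0.4601 → 46.01%.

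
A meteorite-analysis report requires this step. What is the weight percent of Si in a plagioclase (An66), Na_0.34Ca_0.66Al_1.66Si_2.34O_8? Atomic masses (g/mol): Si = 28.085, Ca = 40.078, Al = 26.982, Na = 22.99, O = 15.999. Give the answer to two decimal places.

24.09 wt%

Molar mass of Na_0.34Ca_0.66Al_1.66Si_2.34O_8: 0.34·22.99 + 0.66·40.078 + 1.66·26.982 + 2.34·28.085 + 8·15.999 = 272.769 g/mol.
Mass of Si per formula unit: 2.34 × 28.085 = 65.719 g.
Weight fraction Si = 65.719 / 272.769 = 0.2409.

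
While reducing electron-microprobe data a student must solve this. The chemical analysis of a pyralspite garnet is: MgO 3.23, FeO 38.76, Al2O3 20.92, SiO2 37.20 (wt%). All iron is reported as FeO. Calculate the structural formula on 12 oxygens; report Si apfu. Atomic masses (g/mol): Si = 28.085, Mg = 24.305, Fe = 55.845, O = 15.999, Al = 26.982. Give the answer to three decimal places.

3.004 Si apfu

MgO: 3.23/40.304 = 0.08014 mol → 0.08014 mol Mg, 0.08014 mol O.
FeO: 38.76/71.844 = 0.53950 mol → 0.53950 mol Fe, 0.53950 mol O.
Al2O3: 20.92/101.961 = 0.20518 mol → 0.41036 mol Al, 0.61554 mol O.
SiO2: 37.20/60.083 = 0.61914 mol → 0.61914 mol Si, 1.23828 mol O.
Total oxygen = 2.47346 mol. Normalization factor = 12/2.47346 = 4.85150.
Si per 12 O = 0.61914 × 4.85150 = 3.004.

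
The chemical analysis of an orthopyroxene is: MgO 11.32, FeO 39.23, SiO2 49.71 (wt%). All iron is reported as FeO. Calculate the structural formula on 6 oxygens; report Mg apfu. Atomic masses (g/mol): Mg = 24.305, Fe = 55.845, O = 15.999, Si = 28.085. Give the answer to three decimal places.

MgO: 11.32/40.304 = 0.28087 mol → 0.28087 mol Mg, 0.28087 mol O.
FeO: 39.23/71.844 = 0.54604 mol → 0.54604 mol Fe, 0.54604 mol O.
SiO2: 49.71/60.083 = 0.82736 mol → 0.82736 mol Si, 1.65472 mol O.
Total oxygen = 2.48163 mol. Normalization factor = 6/2.48163 = 2.41777.
Mg per 6 O = 0.28087 × 2.41777 = 0.679.

0.679 Mg apfu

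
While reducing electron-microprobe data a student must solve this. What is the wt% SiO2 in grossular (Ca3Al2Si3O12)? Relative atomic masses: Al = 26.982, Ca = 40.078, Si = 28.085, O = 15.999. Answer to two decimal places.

40.02 wt%

M(Ca3Al2Si3O12) = 450.441 g/mol; M(SiO2) = 60.083 g/mol.
Moles SiO2 per formula unit = 3 Si ÷ 1 = 3.0000.
SiO2 fraction = (3.0000 × 60.083) / 450.441 = 180.249/450.441 = 0.4002.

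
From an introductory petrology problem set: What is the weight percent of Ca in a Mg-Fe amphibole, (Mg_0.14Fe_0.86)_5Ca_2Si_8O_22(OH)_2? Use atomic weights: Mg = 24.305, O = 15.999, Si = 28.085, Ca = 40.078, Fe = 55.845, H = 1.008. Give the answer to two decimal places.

M((Mg_0.14Fe_0.86)_5Ca_2Si_8O_22(OH)_2) = 947.975 g/mol.
Ca contributes 2 × 40.078 = 80.156 g per mole.
80.156/947.975 = 0.0846 → 8.46%.

8.46 mass %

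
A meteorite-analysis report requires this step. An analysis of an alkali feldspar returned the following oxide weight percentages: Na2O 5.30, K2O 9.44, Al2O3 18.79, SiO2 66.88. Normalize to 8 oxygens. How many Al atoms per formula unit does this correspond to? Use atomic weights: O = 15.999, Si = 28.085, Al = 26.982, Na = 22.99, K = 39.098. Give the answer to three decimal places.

0.995 Al apfu

Na2O (M=61.979): mol = 0.08551; Na = 0.17102, O = 0.08551.
K2O (M=94.195): mol = 0.10022; K = 0.20044, O = 0.10022.
Al2O3 (M=101.961): mol = 0.18429; Al = 0.36858, O = 0.55287.
SiO2 (M=60.083): mol = 1.11313; Si = 1.11313, O = 2.22626.
ΣO = 2.96486; factor = 8/ΣO = 2.69827.
Al apfu = 0.36858 × 2.69827 = 0.995.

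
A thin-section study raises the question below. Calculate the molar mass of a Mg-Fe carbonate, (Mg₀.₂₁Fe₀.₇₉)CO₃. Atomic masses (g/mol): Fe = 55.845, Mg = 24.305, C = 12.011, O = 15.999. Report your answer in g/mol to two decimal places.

109.23 g/mol

The formula mass is the sum 0.21×24.305 + 0.79×55.845 + 1×12.011 + 3×15.999.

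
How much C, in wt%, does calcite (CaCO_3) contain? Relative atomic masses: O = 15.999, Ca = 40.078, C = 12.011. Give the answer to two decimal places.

12.00 wt%

Molar mass of CaCO_3: 1*40.078 + 1*12.011 + 3*15.999 = 100.086 g/mol.
Mass of C per formula unit: 1 × 12.011 = 12.011 g.
Weight fraction C = 12.011 / 100.086 = 0.1200.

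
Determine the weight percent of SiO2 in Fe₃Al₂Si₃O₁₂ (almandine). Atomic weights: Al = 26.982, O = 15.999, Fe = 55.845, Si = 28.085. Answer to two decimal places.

Formula mass = 497.742 g/mol.
3 Si → 3.0000 mol SiO2 per formula unit; M(SiO2) = 60.083, so SiO2 mass = 180.249 g.
180.249/497.742 × 100 = 36.21 wt%.

36.21 wt%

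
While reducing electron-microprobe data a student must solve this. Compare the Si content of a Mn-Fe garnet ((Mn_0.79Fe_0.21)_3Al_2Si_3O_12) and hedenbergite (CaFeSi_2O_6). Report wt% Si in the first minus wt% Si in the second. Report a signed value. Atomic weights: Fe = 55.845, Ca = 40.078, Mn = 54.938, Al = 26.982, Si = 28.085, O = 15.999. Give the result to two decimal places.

Si in (Mn_0.79Fe_0.21)_3Al_2Si_3O_12: molar mass 495.592 g/mol; 3×28.085 = 84.255 g → 17.00 wt%.
Si in CaFeSi_2O_6: molar mass 248.087 g/mol; 2×28.085 = 56.170 g → 22.64 wt%.
Difference = 17.00 − 22.64 = -5.64 percentage points.

-5.64 percentage points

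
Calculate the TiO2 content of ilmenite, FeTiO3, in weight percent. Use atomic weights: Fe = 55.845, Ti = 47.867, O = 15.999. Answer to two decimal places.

52.64 wt%

Molar mass of FeTiO3 = 1*55.845 + 1*47.867 + 3*15.999 = 151.709 g/mol.
Each formula unit contains 1 Ti, equivalent to 1/1 = 1.0000 mol TiO2.
M(TiO2) = 1×47.867 + 2×15.999 = 79.865 g/mol.
Mass of TiO2 per formula unit = 1.0000 × 79.865 = 79.865 g.
TiO2 wt% = 79.865 / 151.709 × 100 = 52.64%.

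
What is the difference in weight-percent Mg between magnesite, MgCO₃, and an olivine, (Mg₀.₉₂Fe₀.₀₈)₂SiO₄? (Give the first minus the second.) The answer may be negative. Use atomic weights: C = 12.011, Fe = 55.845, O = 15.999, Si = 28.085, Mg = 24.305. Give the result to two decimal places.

-1.86 percentage points

First mineral: 24.305 g Mg in 84.313 g formula = 28.83 wt% Mg.
Second mineral: 44.721 g Mg in 145.737 g formula = 30.69 wt% Mg.
28.83% − 30.69% gives a difference of -1.86 percentage points.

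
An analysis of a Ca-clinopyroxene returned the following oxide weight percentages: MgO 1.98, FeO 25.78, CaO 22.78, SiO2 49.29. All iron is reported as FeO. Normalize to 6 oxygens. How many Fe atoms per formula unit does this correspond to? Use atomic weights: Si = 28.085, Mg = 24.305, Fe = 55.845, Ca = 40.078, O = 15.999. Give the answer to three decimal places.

0.877 Fe apfu

1.98 wt% MgO ÷ 40.304 g/mol = 0.04913 mol, giving 0.04913 Mg and 0.04913 O.
25.78 wt% FeO ÷ 71.844 g/mol = 0.35883 mol, giving 0.35883 Fe and 0.35883 O.
22.78 wt% CaO ÷ 56.077 g/mol = 0.40623 mol, giving 0.40623 Ca and 0.40623 O.
49.29 wt% SiO2 ÷ 60.083 g/mol = 0.82037 mol, giving 0.82037 Si and 1.64074 O.
Oxygen sums to 2.45493; scaling by 6/2.45493 = 2.44406 puts the formula on 6 O.
Fe: 0.35883 × 2.44406 = 0.877 atoms per formula unit.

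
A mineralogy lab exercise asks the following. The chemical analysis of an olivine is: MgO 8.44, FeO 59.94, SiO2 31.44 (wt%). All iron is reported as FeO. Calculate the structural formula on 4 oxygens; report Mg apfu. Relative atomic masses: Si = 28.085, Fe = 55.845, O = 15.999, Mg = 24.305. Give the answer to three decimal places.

0.401 Mg apfu

MgO: 8.44/40.304 = 0.20941 mol → 0.20941 mol Mg, 0.20941 mol O.
FeO: 59.94/71.844 = 0.83431 mol → 0.83431 mol Fe, 0.83431 mol O.
SiO2: 31.44/60.083 = 0.52328 mol → 0.52328 mol Si, 1.04656 mol O.
Total oxygen = 2.09028 mol. Normalization factor = 4/2.09028 = 1.91362.
Mg per 4 O = 0.20941 × 1.91362 = 0.401.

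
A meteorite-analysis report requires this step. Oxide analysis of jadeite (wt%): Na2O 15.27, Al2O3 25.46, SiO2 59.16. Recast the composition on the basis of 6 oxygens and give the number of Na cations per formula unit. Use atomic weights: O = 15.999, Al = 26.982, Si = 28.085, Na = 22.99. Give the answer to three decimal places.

0.997 Na apfu

Na2O (M=61.979): mol = 0.24637; Na = 0.49274, O = 0.24637.
Al2O3 (M=101.961): mol = 0.24970; Al = 0.49940, O = 0.74910.
SiO2 (M=60.083): mol = 0.98464; Si = 0.98464, O = 1.96928.
ΣO = 2.96475; factor = 6/ΣO = 2.02378.
Na apfu = 0.49274 × 2.02378 = 0.997.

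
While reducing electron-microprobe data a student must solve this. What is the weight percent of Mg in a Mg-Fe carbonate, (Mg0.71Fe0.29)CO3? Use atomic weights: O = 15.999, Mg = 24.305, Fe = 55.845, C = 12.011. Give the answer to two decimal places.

Molar mass of (Mg0.71Fe0.29)CO3: 0.71*24.305 + 0.29*55.845 + 1*12.011 + 3*15.999 = 93.460 g/mol.
Mass of Mg per formula unit: 0.71 × 24.305 = 17.257 g.
Weight fraction Mg = 17.257 / 93.460 = 0.1846.

18.46 mass %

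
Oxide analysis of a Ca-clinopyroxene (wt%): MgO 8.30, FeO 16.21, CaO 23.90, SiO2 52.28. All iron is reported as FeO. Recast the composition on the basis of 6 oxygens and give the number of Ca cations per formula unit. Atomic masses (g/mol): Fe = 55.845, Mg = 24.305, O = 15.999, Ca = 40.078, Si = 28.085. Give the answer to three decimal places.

8.30 wt% MgO ÷ 40.304 g/mol = 0.20593 mol, giving 0.20593 Mg and 0.20593 O.
16.21 wt% FeO ÷ 71.844 g/mol = 0.22563 mol, giving 0.22563 Fe and 0.22563 O.
23.90 wt% CaO ÷ 56.077 g/mol = 0.42620 mol, giving 0.42620 Ca and 0.42620 O.
52.28 wt% SiO2 ÷ 60.083 g/mol = 0.87013 mol, giving 0.87013 Si and 1.74026 O.
Oxygen sums to 2.59802; scaling by 6/2.59802 = 2.30945 puts the formula on 6 O.
Ca: 0.42620 × 2.30945 = 0.984 atoms per formula unit.

0.984 Ca apfu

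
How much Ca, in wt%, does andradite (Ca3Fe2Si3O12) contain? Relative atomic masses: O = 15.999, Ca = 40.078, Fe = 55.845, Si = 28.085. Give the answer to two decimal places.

Molar mass of Ca3Fe2Si3O12: 3·40.078 + 2·55.845 + 3·28.085 + 12·15.999 = 508.167 g/mol.
Mass of Ca per formula unit: 3 × 40.078 = 120.234 g.
Weight fraction Ca = 120.234 / 508.167 = 0.2366.

23.66 wt%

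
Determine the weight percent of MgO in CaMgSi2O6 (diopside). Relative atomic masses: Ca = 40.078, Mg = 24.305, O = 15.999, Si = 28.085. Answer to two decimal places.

Molar mass of CaMgSi2O6 = 1×40.078 + 1×24.305 + 2×28.085 + 6×15.999 = 216.547 g/mol.
Each formula unit contains 1 Mg, equivalent to 1/1 = 1.0000 mol MgO.
M(MgO) = 1×24.305 + 1×15.999 = 40.304 g/mol.
Mass of MgO per formula unit = 1.0000 × 40.304 = 40.304 g.
MgO wt% = 40.304 / 216.547 × 100 = 18.61%.

18.61 wt%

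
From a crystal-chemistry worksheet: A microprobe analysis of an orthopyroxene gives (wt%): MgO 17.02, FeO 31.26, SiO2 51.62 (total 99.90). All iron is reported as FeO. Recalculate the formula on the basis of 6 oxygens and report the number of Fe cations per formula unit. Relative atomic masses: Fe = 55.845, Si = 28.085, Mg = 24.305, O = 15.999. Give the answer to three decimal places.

17.02 wt% MgO ÷ 40.304 g/mol = 0.42229 mol, giving 0.42229 Mg and 0.42229 O.
31.26 wt% FeO ÷ 71.844 g/mol = 0.43511 mol, giving 0.43511 Fe and 0.43511 O.
51.62 wt% SiO2 ÷ 60.083 g/mol = 0.85914 mol, giving 0.85914 Si and 1.71828 O.
Oxygen sums to 2.57568; scaling by 6/2.57568 = 2.32948 puts the formula on 6 O.
Fe: 0.43511 × 2.32948 = 1.014 atoms per formula unit.

1.014 Fe apfu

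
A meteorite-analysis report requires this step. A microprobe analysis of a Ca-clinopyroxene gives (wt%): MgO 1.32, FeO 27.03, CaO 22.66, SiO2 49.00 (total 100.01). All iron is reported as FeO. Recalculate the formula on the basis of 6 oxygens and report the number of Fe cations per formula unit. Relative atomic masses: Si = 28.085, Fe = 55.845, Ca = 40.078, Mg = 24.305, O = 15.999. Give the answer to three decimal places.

0.924 Fe apfu

MgO: 1.32/40.304 = 0.03275 mol → 0.03275 mol Mg, 0.03275 mol O.
FeO: 27.03/71.844 = 0.37623 mol → 0.37623 mol Fe, 0.37623 mol O.
CaO: 22.66/56.077 = 0.40409 mol → 0.40409 mol Ca, 0.40409 mol O.
SiO2: 49.00/60.083 = 0.81554 mol → 0.81554 mol Si, 1.63108 mol O.
Total oxygen = 2.44415 mol. Normalization factor = 6/2.44415 = 2.45484.
Fe per 6 O = 0.37623 × 2.45484 = 0.924.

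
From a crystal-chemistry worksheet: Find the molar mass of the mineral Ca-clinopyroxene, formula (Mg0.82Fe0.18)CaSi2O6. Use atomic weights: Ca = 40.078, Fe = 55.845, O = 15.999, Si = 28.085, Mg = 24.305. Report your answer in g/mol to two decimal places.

222.22 g/mol

The formula mass is the sum 0.82(24.305) + 0.18(55.845) + 1(40.078) + 2(28.085) + 6(15.999).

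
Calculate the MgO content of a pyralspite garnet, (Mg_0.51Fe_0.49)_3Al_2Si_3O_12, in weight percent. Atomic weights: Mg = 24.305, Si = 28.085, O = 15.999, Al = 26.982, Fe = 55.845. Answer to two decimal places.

13.72 wt%

Molar mass of (Mg_0.51Fe_0.49)_3Al_2Si_3O_12 = 1.53×24.305 + 1.47×55.845 + 2×26.982 + 3×28.085 + 12×15.999 = 449.486 g/mol.
Each formula unit contains 1.53 Mg, equivalent to 1.53/1 = 1.5300 mol MgO.
M(MgO) = 1×24.305 + 1×15.999 = 40.304 g/mol.
Mass of MgO per formula unit = 1.5300 × 40.304 = 61.665 g.
MgO wt% = 61.665 / 449.486 × 100 = 13.72%.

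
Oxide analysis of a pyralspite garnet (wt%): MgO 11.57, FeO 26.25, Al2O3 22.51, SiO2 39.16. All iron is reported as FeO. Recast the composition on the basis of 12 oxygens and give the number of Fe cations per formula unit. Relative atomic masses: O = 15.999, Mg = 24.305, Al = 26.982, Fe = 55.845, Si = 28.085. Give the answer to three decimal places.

MgO: 11.57/40.304 = 0.28707 mol → 0.28707 mol Mg, 0.28707 mol O.
FeO: 26.25/71.844 = 0.36537 mol → 0.36537 mol Fe, 0.36537 mol O.
Al2O3: 22.51/101.961 = 0.22077 mol → 0.44154 mol Al, 0.66231 mol O.
SiO2: 39.16/60.083 = 0.65177 mol → 0.65177 mol Si, 1.30354 mol O.
Total oxygen = 2.61829 mol. Normalization factor = 12/2.61829 = 4.58314.
Fe per 12 O = 0.36537 × 4.58314 = 1.675.

1.675 Fe apfu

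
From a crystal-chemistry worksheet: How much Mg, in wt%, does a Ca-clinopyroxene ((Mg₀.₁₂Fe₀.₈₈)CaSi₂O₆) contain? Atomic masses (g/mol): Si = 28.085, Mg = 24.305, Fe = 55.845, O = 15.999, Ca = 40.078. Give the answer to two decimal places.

Formula mass = 0.12×24.305 + 0.88×55.845 + 1×40.078 + 2×28.085 + 6×15.999 = 244.302 g/mol, of which 2.917 g is Mg.
So Mg makes up 2.917/244.302 = 0.0119 of the mass, i.e. 1.19%.

1.19 wt%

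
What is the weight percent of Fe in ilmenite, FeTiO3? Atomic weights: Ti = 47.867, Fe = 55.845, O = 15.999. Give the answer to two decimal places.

Molar mass of FeTiO3: 1·55.845 + 1·47.867 + 3·15.999 = 151.709 g/mol.
Mass of Fe per formula unit: 1 × 55.845 = 55.845 g.
Weight fraction Fe = 55.845 / 151.709 = 0.3681.

36.81 weight percent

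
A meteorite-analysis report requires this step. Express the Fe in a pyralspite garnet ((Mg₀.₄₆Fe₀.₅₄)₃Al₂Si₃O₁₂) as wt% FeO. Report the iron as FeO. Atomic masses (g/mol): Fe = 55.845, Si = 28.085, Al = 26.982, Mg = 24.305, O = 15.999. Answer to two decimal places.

Molar mass of (Mg₀.₄₆Fe₀.₅₄)₃Al₂Si₃O₁₂ = 1.38×24.305 + 1.62×55.845 + 2×26.982 + 3×28.085 + 12×15.999 = 454.217 g/mol.
Each formula unit contains 1.62 Fe, equivalent to 1.62/1 = 1.6200 mol FeO.
M(FeO) = 1×55.845 + 1×15.999 = 71.844 g/mol.
Mass of FeO per formula unit = 1.6200 × 71.844 = 116.387 g.
FeO wt% = 116.387 / 454.217 × 100 = 25.62%.

25.62 wt%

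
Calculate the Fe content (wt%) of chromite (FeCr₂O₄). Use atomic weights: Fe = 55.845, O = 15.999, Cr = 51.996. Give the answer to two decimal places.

Molar mass of FeCr₂O₄: 1*55.845 + 2*51.996 + 4*15.999 = 223.833 g/mol.
Mass of Fe per formula unit: 1 × 55.845 = 55.845 g.
Weight fraction Fe = 55.845 / 223.833 = 0.2495.

24.95 wt%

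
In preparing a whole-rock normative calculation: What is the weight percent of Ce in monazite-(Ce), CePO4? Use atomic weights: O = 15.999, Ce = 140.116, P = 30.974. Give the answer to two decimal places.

59.60 mass %

M(CePO4) = 235.086 g/mol.
Ce contributes 1 × 140.116 = 140.116 g per mole.
140.116/235.086 = 0.5960 → 59.60%.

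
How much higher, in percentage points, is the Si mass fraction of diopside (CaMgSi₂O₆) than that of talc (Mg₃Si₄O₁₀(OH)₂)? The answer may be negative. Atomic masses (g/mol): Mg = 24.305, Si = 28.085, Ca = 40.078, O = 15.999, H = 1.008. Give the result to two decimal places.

M(CaMgSi₂O₆) = 216.547 g/mol, so wt% Si = 56.170/216.547 × 100 = 25.94%.
M(Mg₃Si₄O₁₀(OH)₂) = 379.259 g/mol, so wt% Si = 112.340/379.259 × 100 = 29.62%.
25.94 − 29.62 = -3.68 pp.

-3.68 percentage points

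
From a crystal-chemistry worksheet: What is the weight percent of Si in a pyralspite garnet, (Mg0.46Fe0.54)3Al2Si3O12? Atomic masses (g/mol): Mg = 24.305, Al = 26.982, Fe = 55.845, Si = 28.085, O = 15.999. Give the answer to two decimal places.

Formula mass = 1.38*24.305 + 1.62*55.845 + 2*26.982 + 3*28.085 + 12*15.999 = 454.217 g/mol, of which 84.255 g is Si.
So Si makes up 84.255/454.217 = 0.1855 of the mass, i.e. 18.55%.

18.55 mass %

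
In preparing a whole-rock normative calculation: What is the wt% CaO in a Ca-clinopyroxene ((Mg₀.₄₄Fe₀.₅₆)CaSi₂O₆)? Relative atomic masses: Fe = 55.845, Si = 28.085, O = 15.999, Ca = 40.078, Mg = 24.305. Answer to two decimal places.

Molar mass of (Mg₀.₄₄Fe₀.₅₆)CaSi₂O₆ = 0.44·24.305 + 0.56·55.845 + 1·40.078 + 2·28.085 + 6·15.999 = 234.209 g/mol.
Each formula unit contains 1 Ca, equivalent to 1/1 = 1.0000 mol CaO.
M(CaO) = 1×40.078 + 1×15.999 = 56.077 g/mol.
Mass of CaO per formula unit = 1.0000 × 56.077 = 56.077 g.
CaO wt% = 56.077 / 234.209 × 100 = 23.94%.

23.94 wt%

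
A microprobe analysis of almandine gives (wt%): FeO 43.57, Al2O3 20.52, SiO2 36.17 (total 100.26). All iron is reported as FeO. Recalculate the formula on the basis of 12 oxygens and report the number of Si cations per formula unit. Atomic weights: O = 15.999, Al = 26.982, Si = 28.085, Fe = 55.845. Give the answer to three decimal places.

FeO: 43.57/71.844 = 0.60645 mol → 0.60645 mol Fe, 0.60645 mol O.
Al2O3: 20.52/101.961 = 0.20125 mol → 0.40250 mol Al, 0.60375 mol O.
SiO2: 36.17/60.083 = 0.60200 mol → 0.60200 mol Si, 1.20400 mol O.
Total oxygen = 2.41420 mol. Normalization factor = 12/2.41420 = 4.97059.
Si per 12 O = 0.60200 × 4.97059 = 2.992.

2.992 Si apfu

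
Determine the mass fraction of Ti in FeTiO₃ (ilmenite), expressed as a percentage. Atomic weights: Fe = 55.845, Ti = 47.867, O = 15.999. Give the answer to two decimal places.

31.55 weight percent

Formula mass = 1*55.845 + 1*47.867 + 3*15.999 = 151.709 g/mol, of which 47.867 g is Ti.
So Ti makes up 47.867/151.709 = 0.3155 of the mass, i.e. 31.55%.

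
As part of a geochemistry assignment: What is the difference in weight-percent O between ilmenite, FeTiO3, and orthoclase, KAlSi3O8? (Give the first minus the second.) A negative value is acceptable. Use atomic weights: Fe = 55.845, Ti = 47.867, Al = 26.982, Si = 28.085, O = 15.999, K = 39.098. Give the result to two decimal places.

M(FeTiO3) = 151.709 g/mol, so wt% O = 47.997/151.709 × 100 = 31.64%.
M(KAlSi3O8) = 278.327 g/mol, so wt% O = 127.992/278.327 × 100 = 45.99%.
31.64 − 45.99 = -14.35 pp.

-14.35 percentage points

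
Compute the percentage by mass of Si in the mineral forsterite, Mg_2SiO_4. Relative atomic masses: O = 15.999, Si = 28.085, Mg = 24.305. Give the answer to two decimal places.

19.96 wt%

Molar mass of Mg_2SiO_4: 2*24.305 + 1*28.085 + 4*15.999 = 140.691 g/mol.
Mass of Si per formula unit: 1 × 28.085 = 28.085 g.
Weight fraction Si = 28.085 / 140.691 = 0.1996.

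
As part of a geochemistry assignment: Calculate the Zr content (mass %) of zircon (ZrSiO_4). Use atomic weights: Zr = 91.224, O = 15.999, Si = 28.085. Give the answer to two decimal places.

Molar mass of ZrSiO_4: 1·91.224 + 1·28.085 + 4·15.999 = 183.305 g/mol.
Mass of Zr per formula unit: 1 × 91.224 = 91.224 g.
Weight fraction Zr = 91.224 / 183.305 = 0.4977.

49.77 mass %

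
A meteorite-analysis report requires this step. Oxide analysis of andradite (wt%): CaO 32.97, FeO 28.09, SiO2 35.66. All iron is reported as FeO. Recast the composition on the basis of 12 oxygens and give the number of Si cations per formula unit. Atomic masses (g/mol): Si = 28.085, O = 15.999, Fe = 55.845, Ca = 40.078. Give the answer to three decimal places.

CaO: 32.97/56.077 = 0.58794 mol → 0.58794 mol Ca, 0.58794 mol O.
FeO: 28.09/71.844 = 0.39099 mol → 0.39099 mol Fe, 0.39099 mol O.
SiO2: 35.66/60.083 = 0.59351 mol → 0.59351 mol Si, 1.18702 mol O.
Total oxygen = 2.16595 mol. Normalization factor = 12/2.16595 = 5.54029.
Si per 12 O = 0.59351 × 5.54029 = 3.288.

3.288 Si apfu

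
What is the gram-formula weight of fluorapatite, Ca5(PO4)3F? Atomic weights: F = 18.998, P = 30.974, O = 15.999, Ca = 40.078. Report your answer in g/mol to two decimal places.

504.30 g/mol

Ca: 5 × 40.078 = 200.3900
P: 3 × 30.974 = 92.9220
O: 12 × 15.999 = 191.9880
F: 1 × 18.998 = 18.9980
Summing the contributions gives the formula mass.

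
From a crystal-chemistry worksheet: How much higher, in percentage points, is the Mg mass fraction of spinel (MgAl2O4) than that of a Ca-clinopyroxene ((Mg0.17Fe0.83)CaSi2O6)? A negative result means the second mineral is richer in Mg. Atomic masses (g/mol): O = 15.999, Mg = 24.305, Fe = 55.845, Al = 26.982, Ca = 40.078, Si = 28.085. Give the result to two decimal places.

Mg in MgAl2O4: molar mass 142.265 g/mol; 1×24.305 = 24.305 g → 17.08 wt%.
Mg in (Mg0.17Fe0.83)CaSi2O6: molar mass 242.725 g/mol; 0.17×24.305 = 4.132 g → 1.70 wt%.
Difference = 17.08 − 1.70 = 15.38 percentage points.

15.38 percentage points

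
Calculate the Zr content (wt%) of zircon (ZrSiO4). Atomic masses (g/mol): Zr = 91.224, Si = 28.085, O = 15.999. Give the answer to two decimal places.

49.77 wt%

M(ZrSiO4) = 183.305 g/mol.
Zr contributes 1 × 91.224 = 91.224 g per mole.
91.224/183.305 = 0.4977 → 49.77%.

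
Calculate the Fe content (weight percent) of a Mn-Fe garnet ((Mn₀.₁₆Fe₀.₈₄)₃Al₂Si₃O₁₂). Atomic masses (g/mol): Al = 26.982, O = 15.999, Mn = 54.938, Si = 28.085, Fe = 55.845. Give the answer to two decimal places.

Molar mass of (Mn₀.₁₆Fe₀.₈₄)₃Al₂Si₃O₁₂: 0.48×54.938 + 2.52×55.845 + 2×26.982 + 3×28.085 + 12×15.999 = 497.307 g/mol.
Mass of Fe per formula unit: 2.52 × 55.845 = 140.729 g.
Weight fraction Fe = 140.729 / 497.307 = 0.2830.

28.30 weight percent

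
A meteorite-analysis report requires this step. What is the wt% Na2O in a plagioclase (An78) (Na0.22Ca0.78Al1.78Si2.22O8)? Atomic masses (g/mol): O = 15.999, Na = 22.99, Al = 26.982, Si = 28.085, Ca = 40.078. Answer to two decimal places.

Formula mass = 274.687 g/mol.
0.22 Na → 0.1100 mol Na2O per formula unit; M(Na2O) = 61.979, so Na2O mass = 6.818 g.
6.818/274.687 × 100 = 2.48 wt%.

2.48 wt%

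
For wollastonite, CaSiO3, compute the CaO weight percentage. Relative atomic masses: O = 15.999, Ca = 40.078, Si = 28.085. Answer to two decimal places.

Formula mass = 116.160 g/mol.
1 Ca → 1.0000 mol CaO per formula unit; M(CaO) = 56.077, so CaO mass = 56.077 g.
56.077/116.160 × 100 = 48.28 wt%.

48.28 wt%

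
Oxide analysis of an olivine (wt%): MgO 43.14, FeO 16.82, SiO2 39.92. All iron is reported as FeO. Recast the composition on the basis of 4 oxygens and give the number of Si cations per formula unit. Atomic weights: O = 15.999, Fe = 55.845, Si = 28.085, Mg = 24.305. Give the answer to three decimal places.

1.009 Si apfu

43.14 wt% MgO ÷ 40.304 g/mol = 1.07037 mol, giving 1.07037 Mg and 1.07037 O.
16.82 wt% FeO ÷ 71.844 g/mol = 0.23412 mol, giving 0.23412 Fe and 0.23412 O.
39.92 wt% SiO2 ÷ 60.083 g/mol = 0.66441 mol, giving 0.66441 Si and 1.32882 O.
Oxygen sums to 2.63331; scaling by 4/2.63331 = 1.51900 puts the formula on 4 O.
Si: 0.66441 × 1.51900 = 1.009 atoms per formula unit.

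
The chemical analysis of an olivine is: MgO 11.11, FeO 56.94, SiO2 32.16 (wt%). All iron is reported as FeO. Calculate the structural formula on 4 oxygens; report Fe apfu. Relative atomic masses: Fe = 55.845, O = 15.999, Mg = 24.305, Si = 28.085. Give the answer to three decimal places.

1.482 Fe apfu

MgO: 11.11/40.304 = 0.27566 mol → 0.27566 mol Mg, 0.27566 mol O.
FeO: 56.94/71.844 = 0.79255 mol → 0.79255 mol Fe, 0.79255 mol O.
SiO2: 32.16/60.083 = 0.53526 mol → 0.53526 mol Si, 1.07052 mol O.
Total oxygen = 2.13873 mol. Normalization factor = 4/2.13873 = 1.87027.
Fe per 4 O = 0.79255 × 1.87027 = 1.482.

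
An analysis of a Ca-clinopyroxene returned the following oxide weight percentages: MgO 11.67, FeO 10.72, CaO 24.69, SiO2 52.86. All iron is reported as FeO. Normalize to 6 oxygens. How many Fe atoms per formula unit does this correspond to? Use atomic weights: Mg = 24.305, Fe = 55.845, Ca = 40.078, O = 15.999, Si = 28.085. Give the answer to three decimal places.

11.67 wt% MgO ÷ 40.304 g/mol = 0.28955 mol, giving 0.28955 Mg and 0.28955 O.
10.72 wt% FeO ÷ 71.844 g/mol = 0.14921 mol, giving 0.14921 Fe and 0.14921 O.
24.69 wt% CaO ÷ 56.077 g/mol = 0.44029 mol, giving 0.44029 Ca and 0.44029 O.
52.86 wt% SiO2 ÷ 60.083 g/mol = 0.87978 mol, giving 0.87978 Si and 1.75956 O.
Oxygen sums to 2.63861; scaling by 6/2.63861 = 2.27392 puts the formula on 6 O.
Fe: 0.14921 × 2.27392 = 0.339 atoms per formula unit.

0.339 Fe apfu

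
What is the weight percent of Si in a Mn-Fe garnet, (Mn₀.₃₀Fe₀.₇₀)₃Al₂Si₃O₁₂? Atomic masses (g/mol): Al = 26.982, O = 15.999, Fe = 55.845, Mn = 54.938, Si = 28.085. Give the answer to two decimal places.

Formula mass = 0.90*54.938 + 2.10*55.845 + 2*26.982 + 3*28.085 + 12*15.999 = 496.926 g/mol, of which 84.255 g is Si.
So Si makes up 84.255/496.926 = 0.1696 of the mass, i.e. 16.96%.

16.96 mass %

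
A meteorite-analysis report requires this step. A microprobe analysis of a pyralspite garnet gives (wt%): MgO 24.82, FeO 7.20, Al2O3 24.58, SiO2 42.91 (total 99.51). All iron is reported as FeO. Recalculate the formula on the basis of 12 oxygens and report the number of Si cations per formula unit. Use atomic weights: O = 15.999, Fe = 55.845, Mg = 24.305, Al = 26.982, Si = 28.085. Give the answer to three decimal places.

24.82 wt% MgO ÷ 40.304 g/mol = 0.61582 mol, giving 0.61582 Mg and 0.61582 O.
7.20 wt% FeO ÷ 71.844 g/mol = 0.10022 mol, giving 0.10022 Fe and 0.10022 O.
24.58 wt% Al2O3 ÷ 101.961 g/mol = 0.24107 mol, giving 0.48214 Al and 0.72321 O.
42.91 wt% SiO2 ÷ 60.083 g/mol = 0.71418 mol, giving 0.71418 Si and 1.42836 O.
Oxygen sums to 2.86761; scaling by 12/2.86761 = 4.18467 puts the formula on 12 O.
Si: 0.71418 × 4.18467 = 2.989 atoms per formula unit.

2.989 Si apfu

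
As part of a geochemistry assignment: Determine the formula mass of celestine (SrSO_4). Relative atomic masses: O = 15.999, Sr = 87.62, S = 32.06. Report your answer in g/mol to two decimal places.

M = 1·87.62 + 1·32.06 + 4·15.999

183.68 g/mol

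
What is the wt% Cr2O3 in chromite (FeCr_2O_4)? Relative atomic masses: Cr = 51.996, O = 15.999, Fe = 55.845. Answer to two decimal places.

Formula mass = 223.833 g/mol.
2 Cr → 1.0000 mol Cr2O3 per formula unit; M(Cr2O3) = 151.989, so Cr2O3 mass = 151.989 g.
151.989/223.833 × 100 = 67.90 wt%.

67.90 wt%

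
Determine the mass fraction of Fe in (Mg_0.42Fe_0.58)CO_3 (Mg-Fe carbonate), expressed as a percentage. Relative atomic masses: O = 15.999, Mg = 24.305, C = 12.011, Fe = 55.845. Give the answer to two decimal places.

31.57 wt%

Molar mass of (Mg_0.42Fe_0.58)CO_3: 0.42·24.305 + 0.58·55.845 + 1·12.011 + 3·15.999 = 102.606 g/mol.
Mass of Fe per formula unit: 0.58 × 55.845 = 32.390 g.
Weight fraction Fe = 32.390 / 102.606 = 0.3157.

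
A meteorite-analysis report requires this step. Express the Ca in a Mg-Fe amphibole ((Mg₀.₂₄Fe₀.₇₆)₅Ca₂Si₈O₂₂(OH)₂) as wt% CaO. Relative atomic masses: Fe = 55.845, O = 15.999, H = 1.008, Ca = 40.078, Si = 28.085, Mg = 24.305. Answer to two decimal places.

M((Mg₀.₂₄Fe₀.₇₆)₅Ca₂Si₈O₂₂(OH)₂) = 932.205 g/mol; M(CaO) = 56.077 g/mol.
Moles CaO per formula unit = 2 Ca ÷ 1 = 2.0000.
CaO fraction = (2.0000 × 56.077) / 932.205 = 112.154/932.205 = 0.1203.

12.03 wt%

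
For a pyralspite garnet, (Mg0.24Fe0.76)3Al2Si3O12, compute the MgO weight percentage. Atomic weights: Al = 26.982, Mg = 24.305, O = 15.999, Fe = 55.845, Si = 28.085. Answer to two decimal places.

Formula mass = 475.033 g/mol.
0.72 Mg → 0.7200 mol MgO per formula unit; M(MgO) = 40.304, so MgO mass = 29.019 g.
29.019/475.033 × 100 = 6.11 wt%.

6.11 wt%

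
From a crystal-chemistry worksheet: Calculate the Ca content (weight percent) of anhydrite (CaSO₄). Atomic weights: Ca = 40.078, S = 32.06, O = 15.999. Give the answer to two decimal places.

M(CaSO₄) = 136.134 g/mol.
Ca contributes 1 × 40.078 = 40.078 g per mole.
40.078/136.134 = 0.2944 → 29.44%.

29.44 weight percent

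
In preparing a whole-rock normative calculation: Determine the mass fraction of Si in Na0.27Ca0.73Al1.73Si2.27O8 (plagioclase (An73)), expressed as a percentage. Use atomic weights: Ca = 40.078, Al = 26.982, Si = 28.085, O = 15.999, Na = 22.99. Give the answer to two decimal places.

M(Na0.27Ca0.73Al1.73Si2.27O8) = 273.888 g/mol.
Si contributes 2.27 × 28.085 = 63.753 g per mole.
63.753/273.888 = 0.2328 → 23.28%.

23.28 weight percent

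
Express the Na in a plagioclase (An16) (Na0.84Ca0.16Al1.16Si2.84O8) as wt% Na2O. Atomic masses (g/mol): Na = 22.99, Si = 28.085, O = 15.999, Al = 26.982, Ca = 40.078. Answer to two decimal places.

9.83 wt%

Formula mass = 264.777 g/mol.
0.84 Na → 0.4200 mol Na2O per formula unit; M(Na2O) = 61.979, so Na2O mass = 26.031 g.
26.031/264.777 × 100 = 9.83 wt%.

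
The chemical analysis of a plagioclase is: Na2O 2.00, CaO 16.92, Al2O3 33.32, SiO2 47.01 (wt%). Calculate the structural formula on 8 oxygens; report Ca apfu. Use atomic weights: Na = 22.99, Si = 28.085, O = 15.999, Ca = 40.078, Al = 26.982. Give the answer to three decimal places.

0.838 Ca apfu

2.00 wt% Na2O ÷ 61.979 g/mol = 0.03227 mol, giving 0.06454 Na and 0.03227 O.
16.92 wt% CaO ÷ 56.077 g/mol = 0.30173 mol, giving 0.30173 Ca and 0.30173 O.
33.32 wt% Al2O3 ÷ 101.961 g/mol = 0.32679 mol, giving 0.65358 Al and 0.98037 O.
47.01 wt% SiO2 ÷ 60.083 g/mol = 0.78242 mol, giving 0.78242 Si and 1.56484 O.
Oxygen sums to 2.87921; scaling by 8/2.87921 = 2.77854 puts the formula on 8 O.
Ca: 0.30173 × 2.77854 = 0.838 atoms per formula unit.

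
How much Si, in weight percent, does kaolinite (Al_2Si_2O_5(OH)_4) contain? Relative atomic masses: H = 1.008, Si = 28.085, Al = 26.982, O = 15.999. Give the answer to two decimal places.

M(Al_2Si_2O_5(OH)_4) = 258.157 g/mol.
Si contributes 2 × 28.085 = 56.170 g per mole.
56.170/258.157 = 0.2176 → 21.76%.

21.76 weight percent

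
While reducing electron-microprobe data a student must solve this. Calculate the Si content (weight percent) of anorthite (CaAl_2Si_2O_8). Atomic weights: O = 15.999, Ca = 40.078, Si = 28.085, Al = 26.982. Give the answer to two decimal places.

20.19 weight percent

M(CaAl_2Si_2O_8) = 278.204 g/mol.
Si contributes 2 × 28.085 = 56.170 g per mole.
56.170/278.204 = 0.2019 → 20.19%.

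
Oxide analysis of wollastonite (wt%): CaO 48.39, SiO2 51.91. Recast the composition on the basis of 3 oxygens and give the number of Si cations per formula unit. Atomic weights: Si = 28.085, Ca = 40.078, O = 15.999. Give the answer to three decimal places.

1.000 Si apfu

CaO: 48.39/56.077 = 0.86292 mol → 0.86292 mol Ca, 0.86292 mol O.
SiO2: 51.91/60.083 = 0.86397 mol → 0.86397 mol Si, 1.72794 mol O.
Total oxygen = 2.59086 mol. Normalization factor = 3/2.59086 = 1.15792.
Si per 3 O = 0.86397 × 1.15792 = 1.000.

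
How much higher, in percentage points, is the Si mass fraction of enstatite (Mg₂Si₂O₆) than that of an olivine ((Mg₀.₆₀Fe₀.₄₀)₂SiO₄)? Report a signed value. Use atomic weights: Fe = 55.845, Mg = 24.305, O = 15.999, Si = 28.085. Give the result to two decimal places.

11.05 percentage points

First mineral: 56.170 g Si in 200.774 g formula = 27.98 wt% Si.
Second mineral: 28.085 g Si in 165.923 g formula = 16.93 wt% Si.
27.98% − 16.93% gives a difference of 11.05 percentage points.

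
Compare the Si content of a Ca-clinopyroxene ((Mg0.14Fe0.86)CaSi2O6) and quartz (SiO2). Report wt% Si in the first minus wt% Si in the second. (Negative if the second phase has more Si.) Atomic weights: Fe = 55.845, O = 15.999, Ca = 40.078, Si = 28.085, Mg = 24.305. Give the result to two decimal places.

M((Mg0.14Fe0.86)CaSi2O6) = 243.671 g/mol, so wt% Si = 56.170/243.671 × 100 = 23.05%.
M(SiO2) = 60.083 g/mol, so wt% Si = 28.085/60.083 × 100 = 46.74%.
23.05 − 46.74 = -23.69 pp.

-23.69 percentage points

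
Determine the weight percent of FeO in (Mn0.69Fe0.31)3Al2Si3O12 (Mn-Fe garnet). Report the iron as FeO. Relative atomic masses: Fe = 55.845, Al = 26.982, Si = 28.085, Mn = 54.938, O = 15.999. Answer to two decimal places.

Molar mass of (Mn0.69Fe0.31)3Al2Si3O12 = 2.07·54.938 + 0.93·55.845 + 2·26.982 + 3·28.085 + 12·15.999 = 495.865 g/mol.
Each formula unit contains 0.93 Fe, equivalent to 0.93/1 = 0.9300 mol FeO.
M(FeO) = 1×55.845 + 1×15.999 = 71.844 g/mol.
Mass of FeO per formula unit = 0.9300 × 71.844 = 66.815 g.
FeO wt% = 66.815 / 495.865 × 100 = 13.47%.

13.47 wt%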